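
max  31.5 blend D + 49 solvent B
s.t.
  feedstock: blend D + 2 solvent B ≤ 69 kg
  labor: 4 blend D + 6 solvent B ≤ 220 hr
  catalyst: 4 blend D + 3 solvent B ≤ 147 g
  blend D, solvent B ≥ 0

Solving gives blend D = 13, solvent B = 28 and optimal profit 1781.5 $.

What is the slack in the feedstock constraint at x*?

feedstock used = 1·13 + 2·28 = 69; slack = 69 − 69 = 0.

0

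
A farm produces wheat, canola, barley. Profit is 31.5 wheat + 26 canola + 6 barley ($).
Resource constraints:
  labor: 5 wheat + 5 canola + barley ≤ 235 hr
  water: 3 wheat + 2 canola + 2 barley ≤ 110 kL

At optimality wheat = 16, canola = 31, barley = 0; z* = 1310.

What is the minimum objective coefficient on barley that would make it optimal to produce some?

Check each constraint at x*: labor 235/235 (tight); water 110/110 (tight).
The binding rows give the dual system: 5·y_labor + 3·y_water = 31.5 and 5·y_labor + 2·y_water = 26.
→ y_labor = 3 and y_water = 5.5.
barley enters the basis when its profit ≥ yᵀa₃ = 3·1 + 5.5·2 = 14.

14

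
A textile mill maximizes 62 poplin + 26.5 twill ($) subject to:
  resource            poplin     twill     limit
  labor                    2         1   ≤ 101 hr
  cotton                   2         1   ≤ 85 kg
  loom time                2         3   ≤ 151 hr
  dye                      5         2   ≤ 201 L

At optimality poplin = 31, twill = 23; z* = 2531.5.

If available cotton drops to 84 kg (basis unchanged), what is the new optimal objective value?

2523

At the optimum: labor uses 85 of 101 (slack = 16); cotton uses 85 of 85 (binding); loom time uses 131 of 151 (slack = 20); dye uses 201 of 201 (binding).
By complementary slackness, y = 0 for the non-binding constraints.
Dual feasibility on the basic columns requires 2·y_cotton + 5·y_dye = 62, 1·y_cotton + 2·y_dye = 26.5.
→ y_cotton = 8.5 and y_dye = 9.
Δz = y_cotton·Δb = 8.5 × (-1) = -8.5, so new z* = 2531.5 − 8.5 = 2523.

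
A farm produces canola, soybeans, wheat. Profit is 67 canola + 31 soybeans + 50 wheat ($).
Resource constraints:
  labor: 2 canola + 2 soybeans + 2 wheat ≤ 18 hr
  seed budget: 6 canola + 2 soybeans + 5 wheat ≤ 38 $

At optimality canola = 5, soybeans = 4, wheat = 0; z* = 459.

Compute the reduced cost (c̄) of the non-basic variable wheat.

At the optimum: labor uses 18 of 18 (binding); seed budget uses 38 of 38 (binding).
Dual feasibility on the basic columns requires 2·y_labor + 6·y_seed budget = 67, 2·y_labor + 2·y_seed budget = 31.
Solving: y_labor = 6.5, y_seed budget = 9.
Reduced cost of wheat: c₃ − yᵀa₃ = 50 − (6.5·2 + 9·5) = 50 − 58 = -8.

-8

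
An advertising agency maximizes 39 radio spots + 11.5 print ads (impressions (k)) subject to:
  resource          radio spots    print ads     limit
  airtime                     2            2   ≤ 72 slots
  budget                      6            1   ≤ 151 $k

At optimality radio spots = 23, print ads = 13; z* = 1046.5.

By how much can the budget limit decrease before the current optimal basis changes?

Binding constraints: airtime, budget. The basis is B = [[2,2],[6,1]] with det -10.
Per unit decrease in budget, x* moves by d = (-0.2, 0.2).
The basis stays optimal until radio spots reaches 0; allowable decrease = 115 $k.

115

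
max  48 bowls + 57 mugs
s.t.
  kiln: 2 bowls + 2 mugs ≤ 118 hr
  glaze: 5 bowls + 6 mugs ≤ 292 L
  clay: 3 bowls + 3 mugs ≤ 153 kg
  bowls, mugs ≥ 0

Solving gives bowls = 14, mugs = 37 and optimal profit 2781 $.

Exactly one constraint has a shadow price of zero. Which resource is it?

kiln: 102/118 (slack 16)
glaze: 292/292 (binding)
clay: 153/153 (binding)
By complementary slackness, a constraint with positive slack has shadow price 0 → kiln.

kiln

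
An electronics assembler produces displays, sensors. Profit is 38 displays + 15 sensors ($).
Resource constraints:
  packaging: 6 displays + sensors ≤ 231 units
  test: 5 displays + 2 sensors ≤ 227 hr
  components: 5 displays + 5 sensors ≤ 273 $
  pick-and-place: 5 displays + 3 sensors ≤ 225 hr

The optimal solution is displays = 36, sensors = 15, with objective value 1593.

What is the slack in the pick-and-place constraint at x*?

0

pick-and-place used = 5·36 + 3·15 = 225; slack = 225 − 225 = 0.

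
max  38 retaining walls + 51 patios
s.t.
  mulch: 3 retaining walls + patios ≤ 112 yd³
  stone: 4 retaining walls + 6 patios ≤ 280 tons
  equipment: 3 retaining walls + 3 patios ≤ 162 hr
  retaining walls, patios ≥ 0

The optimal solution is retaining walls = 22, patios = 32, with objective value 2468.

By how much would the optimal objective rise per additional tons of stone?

Check each constraint at x*: mulch 98/112 (slack 14); stone 280/280 (tight); equipment 162/162 (tight).
Slack constraints have shadow price 0 (complementary slackness).
The binding rows give the dual system: 4·y_stone + 3·y_equipment = 38 and 6·y_stone + 3·y_equipment = 51.
Solving: y_stone = 6.5, y_equipment = 4.
Shadow price of stone = 6.5.

6.5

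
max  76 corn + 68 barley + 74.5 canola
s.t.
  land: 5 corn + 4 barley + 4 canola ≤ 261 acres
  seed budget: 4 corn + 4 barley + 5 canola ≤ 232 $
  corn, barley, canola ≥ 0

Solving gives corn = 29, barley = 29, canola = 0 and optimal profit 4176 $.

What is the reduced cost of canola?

At the optimum: land uses 261 of 261 (binding); seed budget uses 232 of 232 (binding).
From A_Bᵀ y = c: 5·y_land + 4·y_seed budget = 76; 4·y_land + 4·y_seed budget = 68.
Solving: y_land = 8, y_seed budget = 9.
Reduced cost of canola: c₃ − yᵀa₃ = 74.5 − (8·4 + 9·5) = 74.5 − 77 = -2.5.

-2.5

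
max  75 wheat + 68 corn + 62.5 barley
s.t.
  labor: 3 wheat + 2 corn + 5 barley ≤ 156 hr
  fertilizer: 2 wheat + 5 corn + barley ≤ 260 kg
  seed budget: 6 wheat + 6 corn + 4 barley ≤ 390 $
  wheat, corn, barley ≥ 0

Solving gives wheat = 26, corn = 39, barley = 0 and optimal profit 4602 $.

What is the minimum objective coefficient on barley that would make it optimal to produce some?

At the optimum: labor uses 156 of 156 (binding); fertilizer uses 247 of 260 (slack = 13); seed budget uses 390 of 390 (binding).
Since fertilizer is not tight, its dual is 0.
The binding rows give the dual system: 3·y_labor + 6·y_seed budget = 75 and 2·y_labor + 6·y_seed budget = 68.
This yields shadow prices y_labor = 7, y_seed budget = 9.
barley enters the basis when its profit ≥ yᵀa₃ = 7·5 + 9·4 = 71.

71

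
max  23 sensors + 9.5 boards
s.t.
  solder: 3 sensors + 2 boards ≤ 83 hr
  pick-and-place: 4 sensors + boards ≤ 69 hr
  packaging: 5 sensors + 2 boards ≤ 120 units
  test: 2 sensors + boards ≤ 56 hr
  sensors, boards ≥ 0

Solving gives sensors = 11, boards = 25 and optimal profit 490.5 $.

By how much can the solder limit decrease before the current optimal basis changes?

Binding constraints: solder, pick-and-place. The basis is B = [[3,2],[4,1]] with det -5.
Per unit decrease in solder, x* moves by d = (0.2, -0.8).
The basis stays optimal until boards reaches 0; allowable decrease = 31.25 hr.

31.25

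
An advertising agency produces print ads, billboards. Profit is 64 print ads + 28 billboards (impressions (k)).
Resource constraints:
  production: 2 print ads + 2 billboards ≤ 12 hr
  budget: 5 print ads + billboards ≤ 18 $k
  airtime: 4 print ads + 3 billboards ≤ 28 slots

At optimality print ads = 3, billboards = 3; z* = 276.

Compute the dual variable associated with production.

9.5

Check each constraint at x*: production 12/12 (tight); budget 18/18 (tight); airtime 21/28 (slack 7).
Since airtime is not tight, its dual is 0.
Dual feasibility on the basic columns requires 2·y_production + 5·y_budget = 64, 2·y_production + 1·y_budget = 28.
Solving: y_production = 9.5, y_budget = 9.
Shadow price of production = 9.5.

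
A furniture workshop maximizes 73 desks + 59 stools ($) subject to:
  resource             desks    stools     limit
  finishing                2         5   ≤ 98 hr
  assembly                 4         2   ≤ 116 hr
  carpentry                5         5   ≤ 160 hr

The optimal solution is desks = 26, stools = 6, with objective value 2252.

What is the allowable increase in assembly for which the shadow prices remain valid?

Binding constraints: assembly, carpentry. The basis is B = [[4,2],[5,5]] with det 10.
Per unit increase in assembly, x* moves by d = (0.5, -0.5).
The basis stays optimal until stools reaches 0; allowable increase = 12 hr.

12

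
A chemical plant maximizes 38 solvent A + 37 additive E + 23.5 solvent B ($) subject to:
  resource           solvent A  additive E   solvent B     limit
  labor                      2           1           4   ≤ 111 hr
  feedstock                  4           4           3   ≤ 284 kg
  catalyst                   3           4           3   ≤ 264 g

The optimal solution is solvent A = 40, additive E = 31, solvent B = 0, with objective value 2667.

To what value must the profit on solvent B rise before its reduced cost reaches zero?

Check each constraint at x*: labor 111/111 (tight); feedstock 284/284 (tight); catalyst 244/264 (slack 20).
Since catalyst is not tight, its dual is 0.
Dual feasibility on the basic columns requires 2·y_labor + 4·y_feedstock = 38, 1·y_labor + 4·y_feedstock = 37.
→ y_labor = 1 and y_feedstock = 9.
solvent B enters the basis when its profit ≥ yᵀa₃ = 1·4 + 9·3 = 31.

31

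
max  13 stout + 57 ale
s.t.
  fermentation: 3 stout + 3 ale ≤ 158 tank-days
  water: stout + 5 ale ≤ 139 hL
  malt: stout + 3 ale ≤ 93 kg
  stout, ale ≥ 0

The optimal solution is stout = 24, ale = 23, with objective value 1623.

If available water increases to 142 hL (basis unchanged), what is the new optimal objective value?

Check each constraint at x*: fermentation 141/158 (slack 17); water 139/139 (tight); malt 93/93 (tight).
By complementary slackness, y = 0 for the non-binding constraint.
From A_Bᵀ y = c: 1·y_water + 1·y_malt = 13; 5·y_water + 3·y_malt = 57.
Solving: y_water = 9, y_malt = 4.
Δz = y_water·Δb = 9 × (3) = 27, so new z* = 1623 + 27 = 1650.

1650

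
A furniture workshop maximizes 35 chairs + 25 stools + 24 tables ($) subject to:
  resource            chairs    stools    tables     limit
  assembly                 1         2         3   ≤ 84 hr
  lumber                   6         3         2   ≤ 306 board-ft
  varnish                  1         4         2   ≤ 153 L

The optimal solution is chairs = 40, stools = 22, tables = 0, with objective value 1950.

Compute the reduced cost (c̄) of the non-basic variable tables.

At the optimum: assembly uses 84 of 84 (binding); lumber uses 306 of 306 (binding); varnish uses 128 of 153 (slack = 25).
Slack constraints have shadow price 0 (complementary slackness).
Dual feasibility on the basic columns requires 1·y_assembly + 6·y_lumber = 35, 2·y_assembly + 3·y_lumber = 25.
Solving: y_assembly = 5, y_lumber = 5.
Reduced cost of tables: c₃ − yᵀa₃ = 24 − (5·3 + 5·2) = 24 − 25 = -1.

-1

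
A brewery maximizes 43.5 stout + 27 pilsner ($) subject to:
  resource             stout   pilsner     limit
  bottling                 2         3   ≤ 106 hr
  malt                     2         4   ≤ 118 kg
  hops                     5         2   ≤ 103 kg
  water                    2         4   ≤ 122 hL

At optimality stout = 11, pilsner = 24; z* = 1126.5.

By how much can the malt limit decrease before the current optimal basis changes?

76.8

Binding constraints: malt, hops. The basis is B = [[2,4],[5,2]] with det -16.
Per unit decrease in malt, x* moves by d = (0.125, -0.3125).
The basis stays optimal until pilsner reaches 0; allowable decrease = 76.8 kg.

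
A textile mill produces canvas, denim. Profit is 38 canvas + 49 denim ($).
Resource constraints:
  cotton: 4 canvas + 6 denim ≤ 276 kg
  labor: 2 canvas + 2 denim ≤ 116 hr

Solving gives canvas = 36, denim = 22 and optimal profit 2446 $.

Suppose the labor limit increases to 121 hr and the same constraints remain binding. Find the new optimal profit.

At the optimum: cotton uses 276 of 276 (binding); labor uses 116 of 116 (binding).
From A_Bᵀ y = c: 4·y_cotton + 2·y_labor = 38; 6·y_cotton + 2·y_labor = 49.
This yields shadow prices y_cotton = 5.5, y_labor = 8.
Δz = y_labor·Δb = 8 × (5) = 40, so new z* = 2446 + 40 = 2486.

2486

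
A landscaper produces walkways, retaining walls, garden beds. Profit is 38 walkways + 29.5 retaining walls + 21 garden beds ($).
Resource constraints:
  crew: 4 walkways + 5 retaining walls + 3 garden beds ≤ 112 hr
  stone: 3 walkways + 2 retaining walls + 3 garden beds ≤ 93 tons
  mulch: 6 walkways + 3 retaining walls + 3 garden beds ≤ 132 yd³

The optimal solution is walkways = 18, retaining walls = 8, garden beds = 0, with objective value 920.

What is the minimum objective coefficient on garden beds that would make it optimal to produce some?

Binding: crew and mulch. Non-binding: stone (23 unused).
Since stone is not tight, its dual is 0.
From A_Bᵀ y = c: 4·y_crew + 6·y_mulch = 38; 5·y_crew + 3·y_mulch = 29.5.
Solving: y_crew = 3.5, y_mulch = 4.
garden beds enters the basis when its profit ≥ yᵀa₃ = 3.5·3 + 4·3 = 22.5.

22.5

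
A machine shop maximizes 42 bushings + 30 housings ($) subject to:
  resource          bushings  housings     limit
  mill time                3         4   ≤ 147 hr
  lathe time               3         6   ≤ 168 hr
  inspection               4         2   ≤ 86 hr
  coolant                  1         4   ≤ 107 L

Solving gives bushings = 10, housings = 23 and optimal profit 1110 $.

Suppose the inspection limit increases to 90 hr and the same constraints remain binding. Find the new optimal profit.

Check each constraint at x*: mill time 122/147 (slack 25); lathe time 168/168 (tight); inspection 86/86 (tight); coolant 102/107 (slack 5).
Slack constraints have shadow price 0 (complementary slackness).
From A_Bᵀ y = c: 3·y_lathe time + 4·y_inspection = 42; 6·y_lathe time + 2·y_inspection = 30.
Solving: y_lathe time = 2, y_inspection = 9.
Δz = y_inspection·Δb = 9 × (4) = 36, so new z* = 1110 + 36 = 1146.

1146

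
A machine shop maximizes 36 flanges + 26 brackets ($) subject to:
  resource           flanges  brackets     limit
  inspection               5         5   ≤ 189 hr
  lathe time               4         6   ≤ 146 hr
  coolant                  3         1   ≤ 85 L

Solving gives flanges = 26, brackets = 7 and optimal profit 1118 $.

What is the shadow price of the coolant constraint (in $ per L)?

8

Binding: lathe time and coolant. Non-binding: inspection (24 unused).
By complementary slackness, y = 0 for the non-binding constraint.
Dual feasibility on the basic columns requires 4·y_lathe time + 3·y_coolant = 36, 6·y_lathe time + 1·y_coolant = 26.
Solving: y_lathe time = 3, y_coolant = 8.
Shadow price of coolant = 8.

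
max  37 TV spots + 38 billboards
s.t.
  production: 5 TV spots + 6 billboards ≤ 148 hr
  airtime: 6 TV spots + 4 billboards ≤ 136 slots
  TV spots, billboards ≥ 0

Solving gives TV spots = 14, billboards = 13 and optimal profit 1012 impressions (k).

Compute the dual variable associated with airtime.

2

Both production and airtime are binding at x*.
From A_Bᵀ y = c: 5·y_production + 6·y_airtime = 37; 6·y_production + 4·y_airtime = 38.
→ y_production = 5 and y_airtime = 2.
Shadow price of airtime = 2.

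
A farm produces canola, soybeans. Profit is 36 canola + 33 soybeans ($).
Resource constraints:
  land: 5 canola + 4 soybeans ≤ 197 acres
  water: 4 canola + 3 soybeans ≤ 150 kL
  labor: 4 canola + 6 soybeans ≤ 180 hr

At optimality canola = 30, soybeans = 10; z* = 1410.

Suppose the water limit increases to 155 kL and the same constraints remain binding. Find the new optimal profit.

1445

Binding: water and labor. Non-binding: land (7 unused).
By complementary slackness, y = 0 for the non-binding constraint.
Dual feasibility on the basic columns requires 4·y_water + 4·y_labor = 36, 3·y_water + 6·y_labor = 33.
This yields shadow prices y_water = 7, y_labor = 2.
Δz = y_water·Δb = 7 × (5) = 35, so new z* = 1410 + 35 = 1445.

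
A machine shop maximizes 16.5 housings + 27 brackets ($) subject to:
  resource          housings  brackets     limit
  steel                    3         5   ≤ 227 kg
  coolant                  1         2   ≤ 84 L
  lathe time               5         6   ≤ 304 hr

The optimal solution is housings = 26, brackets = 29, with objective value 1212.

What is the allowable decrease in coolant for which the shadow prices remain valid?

Binding constraints: coolant, lathe time. The basis is B = [[1,2],[5,6]] with det -4.
Per unit decrease in coolant, x* moves by d = (1.5, -1.25).
The basis stays optimal until brackets reaches 0; allowable decrease = 23.2 L.

23.2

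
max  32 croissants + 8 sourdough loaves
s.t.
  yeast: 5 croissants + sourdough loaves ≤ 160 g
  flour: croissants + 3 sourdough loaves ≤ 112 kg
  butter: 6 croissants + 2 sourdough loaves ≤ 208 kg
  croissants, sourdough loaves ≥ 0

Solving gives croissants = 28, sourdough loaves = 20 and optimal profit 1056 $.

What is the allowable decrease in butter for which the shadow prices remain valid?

16

Binding constraints: yeast, butter. The basis is B = [[5,1],[6,2]] with det 4.
Per unit decrease in butter, x* moves by d = (0.25, -1.25).
The basis stays optimal until sourdough loaves reaches 0; allowable decrease = 16 kg.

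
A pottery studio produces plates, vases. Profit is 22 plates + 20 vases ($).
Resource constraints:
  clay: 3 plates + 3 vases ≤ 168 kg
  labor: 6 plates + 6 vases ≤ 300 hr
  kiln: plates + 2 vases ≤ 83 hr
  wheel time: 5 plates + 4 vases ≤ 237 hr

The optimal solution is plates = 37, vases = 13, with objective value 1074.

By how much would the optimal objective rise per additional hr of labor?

2

Binding: labor and wheel time. Non-binding: clay (18 unused), kiln (20 unused).
Since clay, kiln are not tight, their duals are 0.
Dual feasibility on the basic columns requires 6·y_labor + 5·y_wheel time = 22, 6·y_labor + 4·y_wheel time = 20.
Solving: y_labor = 2, y_wheel time = 2.
Shadow price of labor = 2.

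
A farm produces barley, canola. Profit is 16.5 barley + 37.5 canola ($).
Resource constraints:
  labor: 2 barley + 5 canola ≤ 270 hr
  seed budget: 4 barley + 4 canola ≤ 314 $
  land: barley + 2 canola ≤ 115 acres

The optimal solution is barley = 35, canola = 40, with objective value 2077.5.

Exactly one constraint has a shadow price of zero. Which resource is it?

seed budget

labor: 270/270 (binding)
seed budget: 300/314 (slack 14)
land: 115/115 (binding)
By complementary slackness, a constraint with positive slack has shadow price 0 → seed budget.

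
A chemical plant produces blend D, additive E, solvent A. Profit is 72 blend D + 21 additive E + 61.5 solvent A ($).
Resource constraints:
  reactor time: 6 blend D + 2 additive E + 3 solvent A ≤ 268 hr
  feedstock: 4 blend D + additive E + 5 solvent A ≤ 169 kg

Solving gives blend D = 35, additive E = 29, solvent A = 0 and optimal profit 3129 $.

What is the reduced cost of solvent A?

-1.5

At the optimum: reactor time uses 268 of 268 (binding); feedstock uses 169 of 169 (binding).
From A_Bᵀ y = c: 6·y_reactor time + 4·y_feedstock = 72; 2·y_reactor time + 1·y_feedstock = 21.
Solving: y_reactor time = 6, y_feedstock = 9.
Reduced cost of solvent A: c₃ − yᵀa₃ = 61.5 − (6·3 + 9·5) = 61.5 − 63 = -1.5.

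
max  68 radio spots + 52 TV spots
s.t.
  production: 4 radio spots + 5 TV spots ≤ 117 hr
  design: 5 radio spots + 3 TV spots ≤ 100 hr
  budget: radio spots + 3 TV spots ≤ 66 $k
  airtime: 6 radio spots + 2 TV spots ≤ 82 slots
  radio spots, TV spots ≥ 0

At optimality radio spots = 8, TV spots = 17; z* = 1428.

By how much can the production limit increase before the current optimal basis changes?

Binding constraints: production, airtime. The basis is B = [[4,5],[6,2]] with det -22.
Per unit increase in production, x* moves by d = (-0.0909, 0.2727).
The basis stays optimal until budget becomes binding; allowable increase = 9.625 hr.

9.625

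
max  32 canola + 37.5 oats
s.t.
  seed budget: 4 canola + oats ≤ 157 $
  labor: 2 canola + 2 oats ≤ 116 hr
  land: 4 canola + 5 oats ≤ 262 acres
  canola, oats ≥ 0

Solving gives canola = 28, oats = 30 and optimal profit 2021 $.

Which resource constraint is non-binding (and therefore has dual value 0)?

seed budget: 142/157 (slack 15)
labor: 116/116 (binding)
land: 262/262 (binding)
By complementary slackness, a constraint with positive slack has shadow price 0 → seed budget.

seed budget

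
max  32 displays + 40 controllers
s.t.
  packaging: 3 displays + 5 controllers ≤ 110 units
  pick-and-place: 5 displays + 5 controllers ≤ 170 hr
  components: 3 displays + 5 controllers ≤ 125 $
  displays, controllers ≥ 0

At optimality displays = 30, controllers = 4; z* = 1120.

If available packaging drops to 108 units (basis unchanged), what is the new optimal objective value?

1112

At the optimum: packaging uses 110 of 110 (binding); pick-and-place uses 170 of 170 (binding); components uses 110 of 125 (slack = 15).
Since components is not tight, its dual is 0.
The binding rows give the dual system: 3·y_packaging + 5·y_pick-and-place = 32 and 5·y_packaging + 5·y_pick-and-place = 40.
Solving: y_packaging = 4, y_pick-and-place = 4.
Δz = y_packaging·Δb = 4 × (-2) = -8, so new z* = 1120 − 8 = 1112.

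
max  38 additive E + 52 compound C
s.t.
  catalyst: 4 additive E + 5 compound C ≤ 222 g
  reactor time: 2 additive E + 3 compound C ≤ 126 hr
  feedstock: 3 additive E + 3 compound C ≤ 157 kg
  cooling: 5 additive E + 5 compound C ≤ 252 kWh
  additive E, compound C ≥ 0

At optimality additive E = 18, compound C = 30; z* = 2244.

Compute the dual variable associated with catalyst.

Binding: catalyst and reactor time. Non-binding: feedstock (13 unused), cooling (12 unused).
Slack constraints have shadow price 0 (complementary slackness).
Dual feasibility on the basic columns requires 4·y_catalyst + 2·y_reactor time = 38, 5·y_catalyst + 3·y_reactor time = 52.
→ y_catalyst = 5 and y_reactor time = 9.
Shadow price of catalyst = 5.

5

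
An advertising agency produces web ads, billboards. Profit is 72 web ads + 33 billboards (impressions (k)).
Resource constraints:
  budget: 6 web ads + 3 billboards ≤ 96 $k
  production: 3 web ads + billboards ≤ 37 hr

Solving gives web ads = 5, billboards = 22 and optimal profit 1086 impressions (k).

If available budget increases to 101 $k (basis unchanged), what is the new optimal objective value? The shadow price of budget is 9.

Δb = 5, so new z* = 1086 + (9)·(5) = 1086 + 45 = 1131.

1131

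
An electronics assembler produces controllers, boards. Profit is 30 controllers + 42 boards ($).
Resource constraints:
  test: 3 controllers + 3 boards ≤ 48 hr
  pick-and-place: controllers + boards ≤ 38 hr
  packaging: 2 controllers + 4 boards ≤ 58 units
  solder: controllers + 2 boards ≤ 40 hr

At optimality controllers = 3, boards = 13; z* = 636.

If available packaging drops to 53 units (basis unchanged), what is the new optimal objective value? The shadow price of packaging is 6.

606

Δb = -5, so new z* = 636 + (6)·(-5) = 636 − 30 = 606.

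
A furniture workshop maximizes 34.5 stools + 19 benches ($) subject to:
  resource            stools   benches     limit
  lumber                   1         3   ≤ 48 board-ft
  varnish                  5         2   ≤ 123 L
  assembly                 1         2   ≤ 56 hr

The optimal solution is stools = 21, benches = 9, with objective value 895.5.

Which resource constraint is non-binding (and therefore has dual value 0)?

lumber: 48/48 (binding)
varnish: 123/123 (binding)
assembly: 39/56 (slack 17)
By complementary slackness, a constraint with positive slack has shadow price 0 → assembly.

assembly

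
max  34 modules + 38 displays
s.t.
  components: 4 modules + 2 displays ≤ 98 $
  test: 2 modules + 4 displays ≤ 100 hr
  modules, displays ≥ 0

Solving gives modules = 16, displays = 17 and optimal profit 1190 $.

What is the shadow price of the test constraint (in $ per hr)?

7

Both components and test are binding at x*.
The binding rows give the dual system: 4·y_components + 2·y_test = 34 and 2·y_components + 4·y_test = 38.
→ y_components = 5 and y_test = 7.
Shadow price of test = 7.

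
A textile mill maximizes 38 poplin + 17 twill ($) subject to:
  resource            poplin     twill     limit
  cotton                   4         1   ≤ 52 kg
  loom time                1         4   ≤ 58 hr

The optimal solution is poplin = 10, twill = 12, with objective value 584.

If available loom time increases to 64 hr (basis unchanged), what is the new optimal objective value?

Check each constraint at x*: cotton 52/52 (tight); loom time 58/58 (tight).
The binding rows give the dual system: 4·y_cotton + 1·y_loom time = 38 and 1·y_cotton + 4·y_loom time = 17.
This yields shadow prices y_cotton = 9, y_loom time = 2.
Δz = y_loom time·Δb = 2 × (6) = 12, so new z* = 584 + 12 = 596.

596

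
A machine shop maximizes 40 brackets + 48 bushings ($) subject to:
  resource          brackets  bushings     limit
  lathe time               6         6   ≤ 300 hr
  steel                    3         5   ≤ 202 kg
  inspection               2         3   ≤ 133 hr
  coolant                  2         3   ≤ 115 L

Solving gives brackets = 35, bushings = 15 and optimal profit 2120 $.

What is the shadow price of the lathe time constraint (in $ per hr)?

4

Check each constraint at x*: lathe time 300/300 (tight); steel 180/202 (slack 22); inspection 115/133 (slack 18); coolant 115/115 (tight).
By complementary slackness, y = 0 for the non-binding constraints.
From A_Bᵀ y = c: 6·y_lathe time + 2·y_coolant = 40; 6·y_lathe time + 3·y_coolant = 48.
Solving: y_lathe time = 4, y_coolant = 8.
Shadow price of lathe time = 4.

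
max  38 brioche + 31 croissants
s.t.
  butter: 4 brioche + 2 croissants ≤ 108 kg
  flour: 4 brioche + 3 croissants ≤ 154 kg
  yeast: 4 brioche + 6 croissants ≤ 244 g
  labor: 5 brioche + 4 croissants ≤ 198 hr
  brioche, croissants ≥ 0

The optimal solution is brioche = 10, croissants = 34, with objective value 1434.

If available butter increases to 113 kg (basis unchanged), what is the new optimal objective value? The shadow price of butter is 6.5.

Δb = 5, so new z* = 1434 + (6.5)·(5) = 1434 + 32.5 = 1466.5.

1466.5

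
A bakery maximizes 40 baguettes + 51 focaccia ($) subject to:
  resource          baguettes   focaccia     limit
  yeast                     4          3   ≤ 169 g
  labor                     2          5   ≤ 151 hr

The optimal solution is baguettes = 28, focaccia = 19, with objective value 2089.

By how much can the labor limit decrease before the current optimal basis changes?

66.5

Binding constraints: yeast, labor. The basis is B = [[4,3],[2,5]] with det 14.
Per unit decrease in labor, x* moves by d = (0.2143, -0.2857).
The basis stays optimal until focaccia reaches 0; allowable decrease = 66.5 hr.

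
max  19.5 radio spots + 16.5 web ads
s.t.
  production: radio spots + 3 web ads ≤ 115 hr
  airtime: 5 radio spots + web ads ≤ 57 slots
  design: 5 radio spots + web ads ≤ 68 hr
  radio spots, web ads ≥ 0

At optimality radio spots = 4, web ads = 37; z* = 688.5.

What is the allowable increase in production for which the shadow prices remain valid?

Binding constraints: production, airtime. The basis is B = [[1,3],[5,1]] with det -14.
Per unit increase in production, x* moves by d = (-0.0714, 0.3571).
The basis stays optimal until radio spots reaches 0; allowable increase = 56 hr.

56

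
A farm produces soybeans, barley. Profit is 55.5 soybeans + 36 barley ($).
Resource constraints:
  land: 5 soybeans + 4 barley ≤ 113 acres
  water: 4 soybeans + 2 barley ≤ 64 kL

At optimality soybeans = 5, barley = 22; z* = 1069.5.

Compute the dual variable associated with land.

5.5

Both land and water are binding at x*.
From A_Bᵀ y = c: 5·y_land + 4·y_water = 55.5; 4·y_land + 2·y_water = 36.
This yields shadow prices y_land = 5.5, y_water = 7.
Shadow price of land = 5.5.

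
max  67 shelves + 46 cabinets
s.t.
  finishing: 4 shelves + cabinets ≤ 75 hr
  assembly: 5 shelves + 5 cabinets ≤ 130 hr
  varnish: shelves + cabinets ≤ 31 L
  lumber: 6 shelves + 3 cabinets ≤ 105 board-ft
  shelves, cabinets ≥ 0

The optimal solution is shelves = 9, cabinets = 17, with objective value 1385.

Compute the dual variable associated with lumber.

7

Check each constraint at x*: finishing 53/75 (slack 22); assembly 130/130 (tight); varnish 26/31 (slack 5); lumber 105/105 (tight).
Since finishing, varnish are not tight, their duals are 0.
The binding rows give the dual system: 5·y_assembly + 6·y_lumber = 67 and 5·y_assembly + 3·y_lumber = 46.
Solving: y_assembly = 5, y_lumber = 7.
Shadow price of lumber = 7.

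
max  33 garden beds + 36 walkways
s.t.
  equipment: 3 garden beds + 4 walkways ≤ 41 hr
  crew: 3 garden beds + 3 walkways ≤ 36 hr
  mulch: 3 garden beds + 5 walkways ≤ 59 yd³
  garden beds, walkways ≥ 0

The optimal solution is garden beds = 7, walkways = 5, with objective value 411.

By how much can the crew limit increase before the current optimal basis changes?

5

Binding constraints: equipment, crew. The basis is B = [[3,4],[3,3]] with det -3.
Per unit increase in crew, x* moves by d = (1.3333, -1).
The basis stays optimal until walkways reaches 0; allowable increase = 5 hr.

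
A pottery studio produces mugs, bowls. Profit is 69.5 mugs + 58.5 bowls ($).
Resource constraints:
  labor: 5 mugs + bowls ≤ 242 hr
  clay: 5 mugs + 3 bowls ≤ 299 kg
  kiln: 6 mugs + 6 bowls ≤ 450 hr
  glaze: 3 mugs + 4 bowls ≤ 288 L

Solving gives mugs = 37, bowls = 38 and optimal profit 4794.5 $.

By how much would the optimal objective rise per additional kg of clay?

5.5

Binding: clay and kiln. Non-binding: labor (19 unused), glaze (25 unused).
Slack constraints have shadow price 0 (complementary slackness).
From A_Bᵀ y = c: 5·y_clay + 6·y_kiln = 69.5; 3·y_clay + 6·y_kiln = 58.5.
This yields shadow prices y_clay = 5.5, y_kiln = 7.
Shadow price of clay = 5.5.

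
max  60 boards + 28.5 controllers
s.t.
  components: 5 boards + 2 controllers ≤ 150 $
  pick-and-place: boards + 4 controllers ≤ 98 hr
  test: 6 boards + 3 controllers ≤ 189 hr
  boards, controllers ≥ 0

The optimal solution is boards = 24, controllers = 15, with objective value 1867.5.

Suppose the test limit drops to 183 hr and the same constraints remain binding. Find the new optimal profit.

Check each constraint at x*: components 150/150 (tight); pick-and-place 84/98 (slack 14); test 189/189 (tight).
Since pick-and-place is not tight, its dual is 0.
From A_Bᵀ y = c: 5·y_components + 6·y_test = 60; 2·y_components + 3·y_test = 28.5.
Solving: y_components = 3, y_test = 7.5.
Δz = y_test·Δb = 7.5 × (-6) = -45, so new z* = 1867.5 − 45 = 1822.5.

1822.5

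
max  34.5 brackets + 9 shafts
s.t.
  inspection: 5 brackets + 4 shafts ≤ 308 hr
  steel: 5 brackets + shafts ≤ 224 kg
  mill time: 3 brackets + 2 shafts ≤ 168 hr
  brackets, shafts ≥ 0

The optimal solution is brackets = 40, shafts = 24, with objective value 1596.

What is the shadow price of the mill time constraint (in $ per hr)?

1.5

Check each constraint at x*: inspection 296/308 (slack 12); steel 224/224 (tight); mill time 168/168 (tight).
By complementary slackness, y = 0 for the non-binding constraint.
The binding rows give the dual system: 5·y_steel + 3·y_mill time = 34.5 and 1·y_steel + 2·y_mill time = 9.
Solving: y_steel = 6, y_mill time = 1.5.
Shadow price of mill time = 1.5.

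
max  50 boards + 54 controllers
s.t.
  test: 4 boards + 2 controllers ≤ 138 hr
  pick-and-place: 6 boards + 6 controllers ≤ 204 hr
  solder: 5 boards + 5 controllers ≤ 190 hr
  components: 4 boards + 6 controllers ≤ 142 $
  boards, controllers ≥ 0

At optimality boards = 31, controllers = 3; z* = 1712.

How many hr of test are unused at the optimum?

8

test used = 4·31 + 2·3 = 130; slack = 138 − 130 = 8.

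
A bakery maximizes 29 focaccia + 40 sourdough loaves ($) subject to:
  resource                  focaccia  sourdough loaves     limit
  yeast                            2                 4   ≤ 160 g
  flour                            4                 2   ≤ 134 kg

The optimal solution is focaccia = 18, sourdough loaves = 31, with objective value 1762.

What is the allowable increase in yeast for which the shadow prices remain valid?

108

Binding constraints: yeast, flour. The basis is B = [[2,4],[4,2]] with det -12.
Per unit increase in yeast, x* moves by d = (-0.1667, 0.3333).
The basis stays optimal until focaccia reaches 0; allowable increase = 108 g.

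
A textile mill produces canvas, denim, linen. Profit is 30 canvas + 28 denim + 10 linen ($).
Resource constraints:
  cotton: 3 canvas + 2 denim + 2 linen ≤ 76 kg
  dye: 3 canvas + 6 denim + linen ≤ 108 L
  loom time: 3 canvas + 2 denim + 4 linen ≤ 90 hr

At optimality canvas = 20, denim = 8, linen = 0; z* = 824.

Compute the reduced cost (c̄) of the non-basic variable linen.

-8

Check each constraint at x*: cotton 76/76 (tight); dye 108/108 (tight); loom time 76/90 (slack 14).
By complementary slackness, y = 0 for the non-binding constraint.
From A_Bᵀ y = c: 3·y_cotton + 3·y_dye = 30; 2·y_cotton + 6·y_dye = 28.
→ y_cotton = 8 and y_dye = 2.
Reduced cost of linen: c₃ − yᵀa₃ = 10 − (8·2 + 2·1) = 10 − 18 = -8.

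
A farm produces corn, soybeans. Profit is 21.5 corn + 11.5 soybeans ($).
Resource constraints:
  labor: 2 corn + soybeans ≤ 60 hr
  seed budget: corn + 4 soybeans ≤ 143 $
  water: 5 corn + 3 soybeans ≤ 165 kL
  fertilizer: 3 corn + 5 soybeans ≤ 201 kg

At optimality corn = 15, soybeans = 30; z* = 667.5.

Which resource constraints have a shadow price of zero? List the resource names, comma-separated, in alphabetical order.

labor: 60/60 (binding)
seed budget: 135/143 (slack 8)
water: 165/165 (binding)
fertilizer: 195/201 (slack 6)
By complementary slackness, a constraint with positive slack has shadow price 0 → fertilizer, seed budget.

fertilizer, seed budget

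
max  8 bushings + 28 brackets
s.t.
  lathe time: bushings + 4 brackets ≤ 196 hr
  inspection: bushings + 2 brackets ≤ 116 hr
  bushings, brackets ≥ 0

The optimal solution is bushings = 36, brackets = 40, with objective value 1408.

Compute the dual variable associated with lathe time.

6

Both lathe time and inspection are binding at x*.
Dual feasibility on the basic columns requires 1·y_lathe time + 1·y_inspection = 8, 4·y_lathe time + 2·y_inspection = 28.
Solving: y_lathe time = 6, y_inspection = 2.
Shadow price of lathe time = 6.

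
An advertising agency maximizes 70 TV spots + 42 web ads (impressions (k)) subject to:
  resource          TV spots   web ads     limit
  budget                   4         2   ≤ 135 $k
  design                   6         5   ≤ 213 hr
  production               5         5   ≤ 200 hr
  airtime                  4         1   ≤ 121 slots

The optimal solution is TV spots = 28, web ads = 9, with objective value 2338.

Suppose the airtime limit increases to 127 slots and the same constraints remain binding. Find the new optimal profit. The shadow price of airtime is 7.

Δb = 6, so new z* = 2338 + (7)·(6) = 2338 + 42 = 2380.

2380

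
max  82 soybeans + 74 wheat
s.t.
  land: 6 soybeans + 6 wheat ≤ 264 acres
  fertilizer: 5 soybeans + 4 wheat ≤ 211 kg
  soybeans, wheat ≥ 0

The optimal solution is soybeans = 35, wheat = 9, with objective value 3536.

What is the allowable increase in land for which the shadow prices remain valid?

52.5

Binding constraints: land, fertilizer. The basis is B = [[6,6],[5,4]] with det -6.
Per unit increase in land, x* moves by d = (-0.6667, 0.8333).
The basis stays optimal until soybeans reaches 0; allowable increase = 52.5 acres.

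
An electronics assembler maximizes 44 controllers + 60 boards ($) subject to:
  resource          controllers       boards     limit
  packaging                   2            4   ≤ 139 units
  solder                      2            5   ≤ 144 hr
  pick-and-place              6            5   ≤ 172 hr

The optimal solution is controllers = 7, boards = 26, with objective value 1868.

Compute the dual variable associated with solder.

7

At the optimum: packaging uses 118 of 139 (slack = 21); solder uses 144 of 144 (binding); pick-and-place uses 172 of 172 (binding).
By complementary slackness, y = 0 for the non-binding constraint.
Dual feasibility on the basic columns requires 2·y_solder + 6·y_pick-and-place = 44, 5·y_solder + 5·y_pick-and-place = 60.
Solving: y_solder = 7, y_pick-and-place = 5.
Shadow price of solder = 7.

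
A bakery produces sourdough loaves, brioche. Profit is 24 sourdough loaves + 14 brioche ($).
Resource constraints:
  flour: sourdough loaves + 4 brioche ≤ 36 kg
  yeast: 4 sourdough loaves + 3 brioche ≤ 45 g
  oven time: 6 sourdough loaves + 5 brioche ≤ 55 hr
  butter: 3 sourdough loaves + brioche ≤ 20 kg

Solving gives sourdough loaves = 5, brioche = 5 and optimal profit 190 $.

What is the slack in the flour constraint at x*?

flour used = 1·5 + 4·5 = 25; slack = 36 − 25 = 11.

11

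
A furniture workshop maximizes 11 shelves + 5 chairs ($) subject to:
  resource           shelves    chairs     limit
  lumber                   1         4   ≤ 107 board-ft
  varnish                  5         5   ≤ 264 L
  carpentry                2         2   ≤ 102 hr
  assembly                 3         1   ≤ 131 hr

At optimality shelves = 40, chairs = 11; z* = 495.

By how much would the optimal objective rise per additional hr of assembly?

Binding: carpentry and assembly. Non-binding: lumber (23 unused), varnish (9 unused).
By complementary slackness, y = 0 for the non-binding constraints.
Dual feasibility on the basic columns requires 2·y_carpentry + 3·y_assembly = 11, 2·y_carpentry + 1·y_assembly = 5.
Solving: y_carpentry = 1, y_assembly = 3.
Shadow price of assembly = 3.

3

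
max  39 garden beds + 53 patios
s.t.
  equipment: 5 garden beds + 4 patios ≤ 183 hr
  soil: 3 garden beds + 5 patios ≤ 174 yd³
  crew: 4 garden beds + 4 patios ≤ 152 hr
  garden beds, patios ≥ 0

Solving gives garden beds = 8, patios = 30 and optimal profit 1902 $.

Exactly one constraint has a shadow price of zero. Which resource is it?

equipment

equipment: 160/183 (slack 23)
soil: 174/174 (binding)
crew: 152/152 (binding)
By complementary slackness, a constraint with positive slack has shadow price 0 → equipment.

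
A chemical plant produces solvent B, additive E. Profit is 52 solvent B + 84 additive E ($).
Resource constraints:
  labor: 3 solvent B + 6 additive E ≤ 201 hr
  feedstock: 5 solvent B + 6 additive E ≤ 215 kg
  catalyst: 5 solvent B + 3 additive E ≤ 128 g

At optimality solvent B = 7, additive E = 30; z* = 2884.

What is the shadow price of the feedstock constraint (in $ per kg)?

5

Binding: labor and feedstock. Non-binding: catalyst (3 unused).
By complementary slackness, y = 0 for the non-binding constraint.
Dual feasibility on the basic columns requires 3·y_labor + 5·y_feedstock = 52, 6·y_labor + 6·y_feedstock = 84.
This yields shadow prices y_labor = 9, y_feedstock = 5.
Shadow price of feedstock = 5.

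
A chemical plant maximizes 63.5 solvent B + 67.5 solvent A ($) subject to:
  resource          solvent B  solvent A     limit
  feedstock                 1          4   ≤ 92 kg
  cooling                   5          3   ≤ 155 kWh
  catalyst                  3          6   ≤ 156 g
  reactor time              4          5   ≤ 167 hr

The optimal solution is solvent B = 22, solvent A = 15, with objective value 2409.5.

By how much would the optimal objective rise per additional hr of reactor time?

Check each constraint at x*: feedstock 82/92 (slack 10); cooling 155/155 (tight); catalyst 156/156 (tight); reactor time 163/167 (slack 4).
Since feedstock, reactor time are not tight, their duals are 0.
Dual feasibility on the basic columns requires 5·y_cooling + 3·y_catalyst = 63.5, 3·y_cooling + 6·y_catalyst = 67.5.
Solving: y_cooling = 8.5, y_catalyst = 7.
Shadow price of reactor time = 0.

0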